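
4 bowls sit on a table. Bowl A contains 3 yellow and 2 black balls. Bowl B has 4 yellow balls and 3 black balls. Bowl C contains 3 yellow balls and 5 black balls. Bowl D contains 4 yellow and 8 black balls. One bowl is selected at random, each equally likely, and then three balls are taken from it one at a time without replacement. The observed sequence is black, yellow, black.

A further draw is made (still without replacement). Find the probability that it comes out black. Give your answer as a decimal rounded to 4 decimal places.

Compute the likelihood of the observed sequence for each case: P(data | bowl A) = (2/5)(3/4)(1/3) = 0.1; P(data | bowl B) = (3/7)(4/6)(2/5) = 0.11429; P(data | bowl C) = (5/8)(3/7)(4/6) = 0.17857; P(data | bowl D) = (8/12)(4/11)(7/10) = 0.1697.
The prior-weighted likelihoods are 1/4 · 0.1 = 0.025, 1/4 · 0.11429 = 0.028571, 1/4 · 0.17857 = 0.044643, 1/4 · 0.1697 = 0.042424; these sum to 0.14064.
Normalising, the posterior is P(bowl A | data) = 0.17776, P(bowl B | data) = 0.20316, P(bowl C | data) = 0.31743, P(bowl D | data) = 0.30165.
The predictive probability is P(black next | data) = (0)(0.17776) + (1/4)(0.20316) + (3/5)(0.31743) + (2/3)(0.30165) = 0.44235.

0.4423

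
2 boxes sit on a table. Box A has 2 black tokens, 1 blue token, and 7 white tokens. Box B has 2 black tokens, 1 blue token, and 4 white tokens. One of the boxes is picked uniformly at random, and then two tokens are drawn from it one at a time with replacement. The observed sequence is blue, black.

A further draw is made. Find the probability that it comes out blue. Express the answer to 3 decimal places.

For each hypothesis, P(data | H) works out to: P(data | box A) = (1/10)(2/10) = 0.02; P(data | box B) = (1/7)(2/7) = 0.040816.
Multiplying each by its prior: 1/2 · 0.02 = 0.01, 1/2 · 0.040816 = 0.020408; summing to 0.030408.
Dividing through by the total gives posterior P(box A | data) = 0.32886, P(box B | data) = 0.67114.
The predictive probability is P(blue next | data) = (1/10)(0.32886) + (1/7)(0.67114) = 0.12876.

0.129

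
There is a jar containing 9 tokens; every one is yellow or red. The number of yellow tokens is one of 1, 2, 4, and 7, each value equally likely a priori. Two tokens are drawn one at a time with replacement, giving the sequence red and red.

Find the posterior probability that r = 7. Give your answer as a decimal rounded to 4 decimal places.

The likelihood of the observed sequence under each hypothesis: P(data | r = 1) = (8/9)(8/9) = 64/81; P(data | r = 2) = (7/9)(7/9) = 49/81; P(data | r = 4) = (5/9)(5/9) = 25/81; P(data | r = 7) = (2/9)(2/9) = 4/81.
The prior-weighted likelihoods are 1/4 · 64/81 = 16/81, 1/4 · 49/81 = 49/324, 1/4 · 25/81 = 25/324, 1/4 · 4/81 = 1/81; summing to 71/162.
Hence P(r = 7 | data) = (1/81) / (71/162) = 2/71.

0.0282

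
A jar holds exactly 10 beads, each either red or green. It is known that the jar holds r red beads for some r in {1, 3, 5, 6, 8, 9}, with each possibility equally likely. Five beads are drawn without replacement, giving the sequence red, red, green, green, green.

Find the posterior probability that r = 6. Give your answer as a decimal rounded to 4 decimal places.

Compute the likelihood of the observed sequence for each case: P(data | r = 1) = (1/10)(0/9) = 0; P(data | r = 3) = (3/10)(2/9)(7/8)(6/7)(5/6) = 0.041667; P(data | r = 5) = (5/10)(4/9)(5/8)(4/7)(3/6) = 0.039683; P(data | r = 6) = (6/10)(5/9)(4/8)(3/7)(2/6) = 0.02381; P(data | r = 8) = (8/10)(7/9)(2/8)(1/7)(0/6) = 0; P(data | r = 9) = (9/10)(8/9)(1/8)(0/7) = 0.
The prior-weighted likelihoods are 1/6 · 0 = 0, 1/6 · 0.041667 = 0.0069444, 1/6 · 0.039683 = 0.0066138, 1/6 · 0.02381 = 0.0039683, 1/6 · 0 = 0, 1/6 · 0 = 0; these sum to 0.017526.
So P(r = 6 | data) = (0.0039683) / (0.017526) = 0.22642.

0.2264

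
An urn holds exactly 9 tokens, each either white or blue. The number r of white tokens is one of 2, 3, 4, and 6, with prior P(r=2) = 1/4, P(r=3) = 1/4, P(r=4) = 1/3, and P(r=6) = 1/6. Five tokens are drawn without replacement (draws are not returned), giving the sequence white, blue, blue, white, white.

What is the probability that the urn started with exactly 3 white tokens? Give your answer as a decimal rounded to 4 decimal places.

For each hypothesis, P(data | H) works out to: P(data | r = 2) = (2/9)(7/8)(6/7)(1/6)(0/5) = 0; P(data | r = 3) = (3/9)(6/8)(5/7)(2/6)(1/5) = 0.011905; P(data | r = 4) = (4/9)(5/8)(4/7)(3/6)(2/5) = 0.031746; P(data | r = 6) = (6/9)(3/8)(2/7)(5/6)(4/5) = 0.047619.
The prior-weighted likelihoods are 1/4 · 0 = 0, 1/4 · 0.011905 = 0.0029762, 1/3 · 0.031746 = 0.010582, 1/6 · 0.047619 = 0.0079365; with total 0.021495.
Hence P(r = 3 | data) = (0.0029762) / (0.021495) = 0.13846.

0.1385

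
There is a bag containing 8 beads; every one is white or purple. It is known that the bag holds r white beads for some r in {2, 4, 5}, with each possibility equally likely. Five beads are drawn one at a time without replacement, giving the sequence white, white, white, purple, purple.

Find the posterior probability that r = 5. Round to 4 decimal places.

0.5556

Under each hypothesis, the probability of the observed sequence is: P(data | r = 2) = (2/8)(1/7)(0/6) = 0; P(data | r = 4) = (4/8)(3/7)(2/6)(4/5)(3/4) = 3/70; P(data | r = 5) = (5/8)(4/7)(3/6)(3/5)(2/4) = 3/56.
The prior-weighted likelihoods are 1/3 · 0 = 0, 1/3 · 3/70 = 1/70, 1/3 · 3/56 = 1/56; with total 9/280.
Therefore the posterior P(r = 5 | data) = (1/56) / (9/280) = 5/9.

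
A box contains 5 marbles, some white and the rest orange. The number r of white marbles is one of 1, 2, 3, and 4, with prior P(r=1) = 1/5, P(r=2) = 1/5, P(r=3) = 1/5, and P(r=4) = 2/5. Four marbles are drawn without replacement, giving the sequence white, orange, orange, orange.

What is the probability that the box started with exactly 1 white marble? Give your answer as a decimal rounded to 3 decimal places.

The likelihood of the observed sequence under each hypothesis: P(data | r = 1) = (1/5)(4/4)(3/3)(2/2) = 1/5; P(data | r = 2) = (2/5)(3/4)(2/3)(1/2) = 1/10; P(data | r = 3) = (3/5)(2/4)(1/3)(0/2) = 0; P(data | r = 4) = (4/5)(1/4)(0/3) = 0.
The prior-weighted likelihoods are 1/5 · 1/5 = 1/25, 1/5 · 1/10 = 1/50, 1/5 · 0 = 0, 2/5 · 0 = 0; with total 3/50.
Hence P(r = 1 | data) = (1/25) / (3/50) = 2/3.

0.667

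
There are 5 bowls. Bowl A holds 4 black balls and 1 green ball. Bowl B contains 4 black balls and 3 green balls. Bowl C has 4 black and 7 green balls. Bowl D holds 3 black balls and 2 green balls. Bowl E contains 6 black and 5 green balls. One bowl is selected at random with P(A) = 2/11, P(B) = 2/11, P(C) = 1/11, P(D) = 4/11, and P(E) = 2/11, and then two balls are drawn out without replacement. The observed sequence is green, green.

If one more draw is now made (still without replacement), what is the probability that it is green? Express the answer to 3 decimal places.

0.273

The likelihood of the observed sequence under each hypothesis: P(data | bowl A) = (1/5)(0/4) = 0; P(data | bowl B) = (3/7)(2/6) = 0.14286; P(data | bowl C) = (7/11)(6/10) = 0.38182; P(data | bowl D) = (2/5)(1/4) = 0.1; P(data | bowl E) = (5/11)(4/10) = 0.18182.
Multiplying each by its prior: 2/11 · 0 = 0, 2/11 · 0.14286 = 0.025974, 1/11 · 0.38182 = 0.034711, 4/11 · 0.1 = 0.036364, 2/11 · 0.18182 = 0.033058; with total 0.13011.
Dividing through by the total gives posterior P(bowl A | data) = 0, P(bowl B | data) = 0.19964, P(bowl C | data) = 0.26679, P(bowl D | data) = 0.27949, P(bowl E | data) = 0.25408.
Averaging over the posterior, P(green next | data) = (1/5)(0.19964) + (5/9)(0.26679) + (0)(0.27949) + (1/3)(0.25408) = 0.27284.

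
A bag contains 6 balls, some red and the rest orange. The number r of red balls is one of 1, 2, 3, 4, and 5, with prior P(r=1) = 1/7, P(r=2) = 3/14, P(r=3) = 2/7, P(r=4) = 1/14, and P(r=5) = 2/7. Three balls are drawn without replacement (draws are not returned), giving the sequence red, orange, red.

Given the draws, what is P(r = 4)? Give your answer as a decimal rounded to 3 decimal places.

0.120

The likelihood of the observed sequence under each hypothesis: P(data | r = 1) = (1/6)(5/5)(0/4) = 0; P(data | r = 2) = (2/6)(4/5)(1/4) = 1/15; P(data | r = 3) = (3/6)(3/5)(2/4) = 3/20; P(data | r = 4) = (4/6)(2/5)(3/4) = 1/5; P(data | r = 5) = (5/6)(1/5)(4/4) = 1/6.
The prior-weighted likelihoods are 1/7 · 0 = 0, 3/14 · 1/15 = 1/70, 2/7 · 3/20 = 3/70, 1/14 · 1/5 = 1/70, 2/7 · 1/6 = 1/21; these sum to 5/42.
By Bayes' rule, P(r = 4 | data) = (1/70) / (5/42) = 3/25.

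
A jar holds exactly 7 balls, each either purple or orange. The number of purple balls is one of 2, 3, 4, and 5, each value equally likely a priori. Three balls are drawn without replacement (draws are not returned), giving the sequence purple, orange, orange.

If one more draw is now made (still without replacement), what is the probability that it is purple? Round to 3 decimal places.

The likelihood of the observed sequence under each hypothesis: P(data | r = 2) = (2/7)(5/6)(4/5) = 4/21; P(data | r = 3) = (3/7)(4/6)(3/5) = 6/35; P(data | r = 4) = (4/7)(3/6)(2/5) = 4/35; P(data | r = 5) = (5/7)(2/6)(1/5) = 1/21.
Weighting by the prior gives 1/4 · 4/21 = 1/21, 1/4 · 6/35 = 3/70, 1/4 · 4/35 = 1/35, 1/4 · 1/21 = 1/84; these sum to 11/84.
Dividing through by the total gives posterior P(r = 2 | data) = 4/11, P(r = 3 | data) = 18/55, P(r = 4 | data) = 12/55, P(r = 5 | data) = 1/11.
Averaging over the posterior, P(purple next | data) = (1/4)(4/11) + (1/2)(18/55) + (3/4)(12/55) + (1)(1/11) = 28/55.

0.509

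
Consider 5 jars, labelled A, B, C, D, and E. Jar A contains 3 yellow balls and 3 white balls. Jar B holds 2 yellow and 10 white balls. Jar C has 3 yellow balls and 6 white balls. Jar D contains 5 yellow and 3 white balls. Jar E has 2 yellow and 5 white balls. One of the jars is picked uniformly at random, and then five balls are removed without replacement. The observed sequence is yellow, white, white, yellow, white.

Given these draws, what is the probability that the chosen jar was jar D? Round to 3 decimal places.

0.100

For each hypothesis, P(data | H) works out to: P(data | jar A) = (3/6)(3/5)(2/4)(2/3)(1/2) = 0.05; P(data | jar B) = (2/12)(10/11)(9/10)(1/9)(8/8) = 0.015152; P(data | jar C) = (3/9)(6/8)(5/7)(2/6)(4/5) = 0.047619; P(data | jar D) = (5/8)(3/7)(2/6)(4/5)(1/4) = 0.017857; P(data | jar E) = (2/7)(5/6)(4/5)(1/4)(3/3) = 0.047619.
Multiplying each by its prior: 1/5 · 0.05 = 0.01, 1/5 · 0.015152 = 0.0030303, 1/5 · 0.047619 = 0.0095238, 1/5 · 0.017857 = 0.0035714, 1/5 · 0.047619 = 0.0095238; these sum to 0.035649.
So P(jar D | data) = (0.0035714) / (0.035649) = 0.10018.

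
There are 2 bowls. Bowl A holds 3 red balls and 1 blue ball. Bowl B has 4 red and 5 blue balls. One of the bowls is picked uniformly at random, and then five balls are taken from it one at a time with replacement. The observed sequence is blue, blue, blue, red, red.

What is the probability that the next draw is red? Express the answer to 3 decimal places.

0.507

The likelihood of the observed sequence under each hypothesis: P(data | bowl A) = (1/4)(1/4)(1/4)(3/4)(3/4) = 0.0087891; P(data | bowl B) = (5/9)(5/9)(5/9)(4/9)(4/9) = 0.03387.
Weighting by the prior gives 1/2 · 0.0087891 = 0.0043945, 1/2 · 0.03387 = 0.016935; with total 0.02133.
The posterior is then P(bowl A | data) = 0.20603, P(bowl B | data) = 0.79397.
So P(red next | data) = Σ P(red next | H) P(H | data) = (3/4)(0.20603) + (4/9)(0.79397) = 0.5074.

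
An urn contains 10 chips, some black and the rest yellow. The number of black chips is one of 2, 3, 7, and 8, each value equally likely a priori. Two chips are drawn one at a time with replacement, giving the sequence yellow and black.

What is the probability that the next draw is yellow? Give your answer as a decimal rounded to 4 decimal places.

0.5000

Under each hypothesis, the probability of the observed sequence is: P(data | r = 2) = (8/10)(2/10) = 4/25; P(data | r = 3) = (7/10)(3/10) = 21/100; P(data | r = 7) = (3/10)(7/10) = 21/100; P(data | r = 8) = (2/10)(8/10) = 4/25.
Weighting by the prior gives 1/4 · 4/25 = 1/25, 1/4 · 21/100 = 21/400, 1/4 · 21/100 = 21/400, 1/4 · 4/25 = 1/25; summing to 37/200.
The posterior is then P(r = 2 | data) = 8/37, P(r = 3 | data) = 21/74, P(r = 7 | data) = 21/74, P(r = 8 | data) = 8/37.
So P(yellow next | data) = Σ P(yellow next | H) P(H | data) = (4/5)(8/37) + (7/10)(21/74) + (3/10)(21/74) + (1/5)(8/37) = 1/2.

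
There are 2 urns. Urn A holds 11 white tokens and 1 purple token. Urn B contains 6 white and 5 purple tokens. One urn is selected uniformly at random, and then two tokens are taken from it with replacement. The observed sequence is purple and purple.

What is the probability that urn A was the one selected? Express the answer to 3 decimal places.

Under each hypothesis, the probability of the observed sequence is: P(data | urn A) = (1/12)(1/12) = 0.0069444; P(data | urn B) = (5/11)(5/11) = 0.20661.
The prior-weighted likelihoods are 1/2 · 0.0069444 = 0.0034722, 1/2 · 0.20661 = 0.10331; summing to 0.10678.
Therefore the posterior P(urn A | data) = (0.0034722) / (0.10678) = 0.032518.

0.033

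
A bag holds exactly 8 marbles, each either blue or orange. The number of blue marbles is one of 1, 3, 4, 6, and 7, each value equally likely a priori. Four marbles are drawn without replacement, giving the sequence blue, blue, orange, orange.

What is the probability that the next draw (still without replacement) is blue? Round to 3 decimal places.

0.500

Compute the likelihood of the observed sequence for each case: P(data | r = 1) = (1/8)(0/7) = 0; P(data | r = 3) = (3/8)(2/7)(5/6)(4/5) = 1/14; P(data | r = 4) = (4/8)(3/7)(4/6)(3/5) = 3/35; P(data | r = 6) = (6/8)(5/7)(2/6)(1/5) = 1/28; P(data | r = 7) = (7/8)(6/7)(1/6)(0/5) = 0.
The prior-weighted likelihoods are 1/5 · 0 = 0, 1/5 · 1/14 = 1/70, 1/5 · 3/35 = 3/175, 1/5 · 1/28 = 1/140, 1/5 · 0 = 0; summing to 27/700.
The posterior is then P(r = 1 | data) = 0, P(r = 3 | data) = 10/27, P(r = 4 | data) = 4/9, P(r = 6 | data) = 5/27, P(r = 7 | data) = 0.
So P(blue next | data) = Σ P(blue next | H) P(H | data) = (1/4)(10/27) + (1/2)(4/9) + (1)(5/27) = 1/2.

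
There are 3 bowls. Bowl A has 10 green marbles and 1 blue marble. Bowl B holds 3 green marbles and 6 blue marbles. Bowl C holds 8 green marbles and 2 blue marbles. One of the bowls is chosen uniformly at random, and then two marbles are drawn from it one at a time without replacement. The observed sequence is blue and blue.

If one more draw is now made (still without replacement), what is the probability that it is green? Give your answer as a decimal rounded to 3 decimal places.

Compute the likelihood of the observed sequence for each case: P(data | bowl A) = (1/11)(0/10) = 0; P(data | bowl B) = (6/9)(5/8) = 5/12; P(data | bowl C) = (2/10)(1/9) = 1/45.
The prior-weighted likelihoods are 1/3 · 0 = 0, 1/3 · 5/12 = 5/36, 1/3 · 1/45 = 1/135; with total 79/540.
Dividing through by the total gives posterior P(bowl A | data) = 0, P(bowl B | data) = 75/79, P(bowl C | data) = 4/79.
So P(green next | data) = Σ P(green next | H) P(H | data) = (3/7)(75/79) + (1)(4/79) = 253/553.

0.458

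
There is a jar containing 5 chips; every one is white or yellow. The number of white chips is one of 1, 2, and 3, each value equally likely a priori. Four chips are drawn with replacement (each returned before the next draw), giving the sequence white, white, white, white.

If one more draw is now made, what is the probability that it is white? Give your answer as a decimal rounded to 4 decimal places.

0.5633

Under each hypothesis, the probability of the observed sequence is: P(data | r = 1) = (1/5)(1/5)(1/5)(1/5) = 0.0016; P(data | r = 2) = (2/5)(2/5)(2/5)(2/5) = 0.0256; P(data | r = 3) = (3/5)(3/5)(3/5)(3/5) = 0.1296.
Multiplying each by its prior: 1/3 · 0.0016 = 0.00053333, 1/3 · 0.0256 = 0.0085333, 1/3 · 0.1296 = 0.0432; with total 0.052267.
The posterior is then P(r = 1 | data) = 0.010204, P(r = 2 | data) = 0.16327, P(r = 3 | data) = 0.82653.
The predictive probability is P(white next | data) = (1/5)(0.010204) + (2/5)(0.16327) + (3/5)(0.82653) = 0.56327.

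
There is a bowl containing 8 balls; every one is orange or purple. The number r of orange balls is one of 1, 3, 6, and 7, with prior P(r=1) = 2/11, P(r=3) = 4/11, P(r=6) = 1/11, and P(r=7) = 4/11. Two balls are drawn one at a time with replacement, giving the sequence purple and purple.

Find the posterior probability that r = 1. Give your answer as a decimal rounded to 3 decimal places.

Under each hypothesis, the probability of the observed sequence is: P(data | r = 1) = (7/8)(7/8) = 49/64; P(data | r = 3) = (5/8)(5/8) = 25/64; P(data | r = 6) = (2/8)(2/8) = 1/16; P(data | r = 7) = (1/8)(1/8) = 1/64.
Weighting by the prior gives 2/11 · 49/64 = 49/352, 4/11 · 25/64 = 25/176, 1/11 · 1/16 = 1/176, 4/11 · 1/64 = 1/176; with total 103/352.
By Bayes' rule, P(r = 1 | data) = (49/352) / (103/352) = 49/103.

0.476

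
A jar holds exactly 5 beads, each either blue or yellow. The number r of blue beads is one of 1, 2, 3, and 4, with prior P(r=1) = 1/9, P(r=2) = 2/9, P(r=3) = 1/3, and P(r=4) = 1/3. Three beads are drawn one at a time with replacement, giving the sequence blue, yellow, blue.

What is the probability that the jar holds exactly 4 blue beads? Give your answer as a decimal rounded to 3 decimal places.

0.369

For each hypothesis, P(data | H) works out to: P(data | r = 1) = (1/5)(4/5)(1/5) = 0.032; P(data | r = 2) = (2/5)(3/5)(2/5) = 0.096; P(data | r = 3) = (3/5)(2/5)(3/5) = 0.144; P(data | r = 4) = (4/5)(1/5)(4/5) = 0.128.
Multiplying each by its prior: 1/9 · 0.032 = 0.0035556, 2/9 · 0.096 = 0.021333, 1/3 · 0.144 = 0.048, 1/3 · 0.128 = 0.042667; summing to 0.11556.
By Bayes' rule, P(r = 4 | data) = (0.042667) / (0.11556) = 0.36923.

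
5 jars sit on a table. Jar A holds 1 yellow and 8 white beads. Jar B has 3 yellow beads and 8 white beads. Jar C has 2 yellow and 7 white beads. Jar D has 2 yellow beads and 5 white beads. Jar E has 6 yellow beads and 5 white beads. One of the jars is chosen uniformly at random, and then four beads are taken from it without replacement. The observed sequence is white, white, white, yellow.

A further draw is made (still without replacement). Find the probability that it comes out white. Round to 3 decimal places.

0.745

Under each hypothesis, the probability of the observed sequence is: P(data | jar A) = (8/9)(7/8)(6/7)(1/6) = 0.11111; P(data | jar B) = (8/11)(7/10)(6/9)(3/8) = 0.12727; P(data | jar C) = (7/9)(6/8)(5/7)(2/6) = 0.13889; P(data | jar D) = (5/7)(4/6)(3/5)(2/4) = 0.14286; P(data | jar E) = (5/11)(4/10)(3/9)(6/8) = 0.045455.
Multiplying each by its prior: 1/5 · 0.11111 = 0.022222, 1/5 · 0.12727 = 0.025455, 1/5 · 0.13889 = 0.027778, 1/5 · 0.14286 = 0.028571, 1/5 · 0.045455 = 0.0090909; these sum to 0.11312.
The posterior is then P(jar A | data) = 0.19645, P(jar B | data) = 0.22503, P(jar C | data) = 0.24557, P(jar D | data) = 0.25258, P(jar E | data) = 0.080367.
So P(white next | data) = Σ P(white next | H) P(H | data) = (1)(0.19645) + (5/7)(0.22503) + (4/5)(0.24557) + (2/3)(0.25258) + (2/7)(0.080367) = 0.74499.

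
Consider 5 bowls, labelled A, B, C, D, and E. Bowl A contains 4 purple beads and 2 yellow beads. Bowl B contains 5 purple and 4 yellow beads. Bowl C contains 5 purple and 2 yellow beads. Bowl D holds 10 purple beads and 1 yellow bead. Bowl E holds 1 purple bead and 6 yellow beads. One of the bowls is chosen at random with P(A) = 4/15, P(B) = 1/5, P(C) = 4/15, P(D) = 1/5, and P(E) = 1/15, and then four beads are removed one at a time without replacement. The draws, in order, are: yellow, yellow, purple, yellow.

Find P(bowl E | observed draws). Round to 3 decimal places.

0.545

Under each hypothesis, the probability of the observed sequence is: P(data | bowl A) = (2/6)(1/5)(4/4)(0/3) = 0; P(data | bowl B) = (4/9)(3/8)(5/7)(2/6) = 5/126; P(data | bowl C) = (2/7)(1/6)(5/5)(0/4) = 0; P(data | bowl D) = (1/11)(0/10) = 0; P(data | bowl E) = (6/7)(5/6)(1/5)(4/4) = 1/7.
Weighting by the prior gives 4/15 · 0 = 0, 1/5 · 5/126 = 1/126, 4/15 · 0 = 0, 1/5 · 0 = 0, 1/15 · 1/7 = 1/105; with total 11/630.
So P(bowl E | data) = (1/105) / (11/630) = 6/11.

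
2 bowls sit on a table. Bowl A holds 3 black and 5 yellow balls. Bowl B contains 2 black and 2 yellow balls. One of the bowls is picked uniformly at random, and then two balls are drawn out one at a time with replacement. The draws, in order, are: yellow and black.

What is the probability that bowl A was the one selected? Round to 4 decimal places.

0.4839

Compute the likelihood of the observed sequence for each case: P(data | bowl A) = (5/8)(3/8) = 15/64; P(data | bowl B) = (2/4)(2/4) = 1/4.
The prior-weighted likelihoods are 1/2 · 15/64 = 15/128, 1/2 · 1/4 = 1/8; summing to 31/128.
So P(bowl A | data) = (15/128) / (31/128) = 15/31.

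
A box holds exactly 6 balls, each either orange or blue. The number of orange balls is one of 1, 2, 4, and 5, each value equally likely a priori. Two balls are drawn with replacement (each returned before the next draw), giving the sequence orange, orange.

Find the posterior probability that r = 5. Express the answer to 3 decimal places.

0.543

For each hypothesis, P(data | H) works out to: P(data | r = 1) = (1/6)(1/6) = 1/36; P(data | r = 2) = (2/6)(2/6) = 1/9; P(data | r = 4) = (4/6)(4/6) = 4/9; P(data | r = 5) = (5/6)(5/6) = 25/36.
Weighting by the prior gives 1/4 · 1/36 = 1/144, 1/4 · 1/9 = 1/36, 1/4 · 4/9 = 1/9, 1/4 · 25/36 = 25/144; with total 23/72.
So P(r = 5 | data) = (25/144) / (23/72) = 25/46.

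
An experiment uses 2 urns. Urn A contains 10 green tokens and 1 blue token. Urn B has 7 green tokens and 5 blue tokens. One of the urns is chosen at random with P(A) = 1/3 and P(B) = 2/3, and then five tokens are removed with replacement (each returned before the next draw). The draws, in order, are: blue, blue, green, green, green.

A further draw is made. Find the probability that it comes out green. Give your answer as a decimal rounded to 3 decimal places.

The likelihood of the observed sequence under each hypothesis: P(data | urn A) = (1/11)(1/11)(10/11)(10/11)(10/11) = 0.0062092; P(data | urn B) = (5/12)(5/12)(7/12)(7/12)(7/12) = 0.034461.
Multiplying each by its prior: 1/3 · 0.0062092 = 0.0020697, 2/3 · 0.034461 = 0.022974; with total 0.025044.
Normalising, the posterior is P(urn A | data) = 0.082645, P(urn B | data) = 0.91736.
Averaging over the posterior, P(green next | data) = (10/11)(0.082645) + (7/12)(0.91736) = 0.61026.

0.610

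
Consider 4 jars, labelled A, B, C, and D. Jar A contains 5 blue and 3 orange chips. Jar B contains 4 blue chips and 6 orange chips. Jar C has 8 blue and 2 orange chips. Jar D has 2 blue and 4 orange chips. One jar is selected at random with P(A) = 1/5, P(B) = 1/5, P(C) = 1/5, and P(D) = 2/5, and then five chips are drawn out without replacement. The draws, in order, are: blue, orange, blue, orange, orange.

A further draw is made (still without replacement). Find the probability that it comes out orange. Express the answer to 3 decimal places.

Under each hypothesis, the probability of the observed sequence is: P(data | jar A) = (5/8)(3/7)(4/6)(2/5)(1/4) = 0.017857; P(data | jar B) = (4/10)(6/9)(3/8)(5/7)(4/6) = 0.047619; P(data | jar C) = (8/10)(2/9)(7/8)(1/7)(0/6) = 0; P(data | jar D) = (2/6)(4/5)(1/4)(3/3)(2/2) = 0.066667.
Multiplying each by its prior: 1/5 · 0.017857 = 0.0035714, 1/5 · 0.047619 = 0.0095238, 1/5 · 0 = 0, 2/5 · 0.066667 = 0.026667; these sum to 0.039762.
Normalising, the posterior is P(jar A | data) = 0.08982, P(jar B | data) = 0.23952, P(jar C | data) = 0, P(jar D | data) = 0.67066.
Averaging over the posterior, P(orange next | data) = (0)(0.08982) + (3/5)(0.23952) + (1)(0.67066) = 0.81437.

0.814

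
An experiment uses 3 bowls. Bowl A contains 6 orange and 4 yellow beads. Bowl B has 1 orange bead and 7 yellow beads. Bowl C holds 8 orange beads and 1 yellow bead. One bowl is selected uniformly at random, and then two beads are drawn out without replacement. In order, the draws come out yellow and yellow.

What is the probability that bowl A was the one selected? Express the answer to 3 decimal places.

Under each hypothesis, the probability of the observed sequence is: P(data | bowl A) = (4/10)(3/9) = 2/15; P(data | bowl B) = (7/8)(6/7) = 3/4; P(data | bowl C) = (1/9)(0/8) = 0.
Weighting by the prior gives 1/3 · 2/15 = 2/45, 1/3 · 3/4 = 1/4, 1/3 · 0 = 0; these sum to 53/180.
Hence P(bowl A | data) = (2/45) / (53/180) = 8/53.

0.151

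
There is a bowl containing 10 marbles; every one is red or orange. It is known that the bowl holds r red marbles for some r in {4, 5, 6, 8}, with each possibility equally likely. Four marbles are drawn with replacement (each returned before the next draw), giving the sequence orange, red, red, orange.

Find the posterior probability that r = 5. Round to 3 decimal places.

0.307

Under each hypothesis, the probability of the observed sequence is: P(data | r = 4) = (6/10)(4/10)(4/10)(6/10) = 0.0576; P(data | r = 5) = (5/10)(5/10)(5/10)(5/10) = 0.0625; P(data | r = 6) = (4/10)(6/10)(6/10)(4/10) = 0.0576; P(data | r = 8) = (2/10)(8/10)(8/10)(2/10) = 0.0256.
Multiplying each by its prior: 1/4 · 0.0576 = 0.0144, 1/4 · 0.0625 = 0.015625, 1/4 · 0.0576 = 0.0144, 1/4 · 0.0256 = 0.0064; summing to 0.050825.
By Bayes' rule, P(r = 5 | data) = (0.015625) / (0.050825) = 0.30743.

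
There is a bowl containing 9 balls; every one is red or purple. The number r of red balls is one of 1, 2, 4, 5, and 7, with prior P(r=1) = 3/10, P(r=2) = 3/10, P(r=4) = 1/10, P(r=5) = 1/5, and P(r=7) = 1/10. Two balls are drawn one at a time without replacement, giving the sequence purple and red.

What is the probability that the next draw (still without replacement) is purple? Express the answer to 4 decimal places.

For each hypothesis, P(data | H) works out to: P(data | r = 1) = (8/9)(1/8) = 1/9; P(data | r = 2) = (7/9)(2/8) = 7/36; P(data | r = 4) = (5/9)(4/8) = 5/18; P(data | r = 5) = (4/9)(5/8) = 5/18; P(data | r = 7) = (2/9)(7/8) = 7/36.
The prior-weighted likelihoods are 3/10 · 1/9 = 1/30, 3/10 · 7/36 = 7/120, 1/10 · 5/18 = 1/36, 1/5 · 5/18 = 1/18, 1/10 · 7/36 = 7/360; summing to 7/36.
The posterior is then P(r = 1 | data) = 6/35, P(r = 2 | data) = 3/10, P(r = 4 | data) = 1/7, P(r = 5 | data) = 2/7, P(r = 7 | data) = 1/10.
So P(purple next | data) = Σ P(purple next | H) P(H | data) = (1)(6/35) + (6/7)(3/10) + (4/7)(1/7) + (3/7)(2/7) + (1/7)(1/10) = 317/490.

0.6469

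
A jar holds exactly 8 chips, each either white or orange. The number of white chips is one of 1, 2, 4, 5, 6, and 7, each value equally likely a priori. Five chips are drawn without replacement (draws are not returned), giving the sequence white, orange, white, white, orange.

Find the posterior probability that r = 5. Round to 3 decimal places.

0.405

Under each hypothesis, the probability of the observed sequence is: P(data | r = 1) = (1/8)(7/7)(0/6) = 0; P(data | r = 2) = (2/8)(6/7)(1/6)(0/5) = 0; P(data | r = 4) = (4/8)(4/7)(3/6)(2/5)(3/4) = 0.042857; P(data | r = 5) = (5/8)(3/7)(4/6)(3/5)(2/4) = 0.053571; P(data | r = 6) = (6/8)(2/7)(5/6)(4/5)(1/4) = 0.035714; P(data | r = 7) = (7/8)(1/7)(6/6)(5/5)(0/4) = 0.
The prior-weighted likelihoods are 1/6 · 0 = 0, 1/6 · 0 = 0, 1/6 · 0.042857 = 0.0071429, 1/6 · 0.053571 = 0.0089286, 1/6 · 0.035714 = 0.0059524, 1/6 · 0 = 0; these sum to 0.022024.
So P(r = 5 | data) = (0.0089286) / (0.022024) = 0.40541.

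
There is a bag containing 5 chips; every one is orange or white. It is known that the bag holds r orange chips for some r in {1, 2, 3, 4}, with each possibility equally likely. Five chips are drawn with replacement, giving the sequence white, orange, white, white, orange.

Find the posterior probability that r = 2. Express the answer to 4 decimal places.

0.4154

For each hypothesis, P(data | H) works out to: P(data | r = 1) = (4/5)(1/5)(4/5)(4/5)(1/5) = 0.02048; P(data | r = 2) = (3/5)(2/5)(3/5)(3/5)(2/5) = 0.03456; P(data | r = 3) = (2/5)(3/5)(2/5)(2/5)(3/5) = 0.02304; P(data | r = 4) = (1/5)(4/5)(1/5)(1/5)(4/5) = 0.00512.
Multiplying each by its prior: 1/4 · 0.02048 = 0.00512, 1/4 · 0.03456 = 0.00864, 1/4 · 0.02304 = 0.00576, 1/4 · 0.00512 = 0.00128; summing to 0.0208.
Hence P(r = 2 | data) = (0.00864) / (0.0208) = 0.41538.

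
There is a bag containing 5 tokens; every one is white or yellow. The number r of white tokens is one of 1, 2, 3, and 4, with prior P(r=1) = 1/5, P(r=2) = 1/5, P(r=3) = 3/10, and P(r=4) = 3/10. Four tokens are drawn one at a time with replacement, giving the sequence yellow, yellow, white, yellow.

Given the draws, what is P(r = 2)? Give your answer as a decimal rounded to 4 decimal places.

0.3375

The likelihood of the observed sequence under each hypothesis: P(data | r = 1) = (4/5)(4/5)(1/5)(4/5) = 0.1024; P(data | r = 2) = (3/5)(3/5)(2/5)(3/5) = 0.0864; P(data | r = 3) = (2/5)(2/5)(3/5)(2/5) = 0.0384; P(data | r = 4) = (1/5)(1/5)(4/5)(1/5) = 0.0064.
Multiplying each by its prior: 1/5 · 0.1024 = 0.02048, 1/5 · 0.0864 = 0.01728, 3/10 · 0.0384 = 0.01152, 3/10 · 0.0064 = 0.00192; summing to 0.0512.
Therefore the posterior P(r = 2 | data) = (0.01728) / (0.0512) = 0.3375.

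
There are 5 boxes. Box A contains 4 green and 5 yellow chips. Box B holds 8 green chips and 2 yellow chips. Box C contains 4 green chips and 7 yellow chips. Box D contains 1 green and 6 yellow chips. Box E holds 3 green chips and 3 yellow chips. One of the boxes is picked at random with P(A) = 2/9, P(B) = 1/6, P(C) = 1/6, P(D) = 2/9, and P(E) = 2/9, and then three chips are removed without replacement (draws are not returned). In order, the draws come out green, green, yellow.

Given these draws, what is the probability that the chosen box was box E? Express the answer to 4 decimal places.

Compute the likelihood of the observed sequence for each case: P(data | box A) = (4/9)(3/8)(5/7) = 0.11905; P(data | box B) = (8/10)(7/9)(2/8) = 0.15556; P(data | box C) = (4/11)(3/10)(7/9) = 0.084848; P(data | box D) = (1/7)(0/6) = 0; P(data | box E) = (3/6)(2/5)(3/4) = 0.15.
Weighting by the prior gives 2/9 · 0.11905 = 0.026455, 1/6 · 0.15556 = 0.025926, 1/6 · 0.084848 = 0.014141, 2/9 · 0 = 0, 2/9 · 0.15 = 0.033333; summing to 0.099856.
So P(box E | data) = (0.033333) / (0.099856) = 0.33382.

0.3338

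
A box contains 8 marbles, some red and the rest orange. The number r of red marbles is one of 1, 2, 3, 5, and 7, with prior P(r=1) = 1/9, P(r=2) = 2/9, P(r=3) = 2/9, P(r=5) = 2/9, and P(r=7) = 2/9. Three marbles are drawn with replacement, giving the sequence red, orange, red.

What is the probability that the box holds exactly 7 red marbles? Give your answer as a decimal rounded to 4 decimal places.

0.2494

Compute the likelihood of the observed sequence for each case: P(data | r = 1) = (1/8)(7/8)(1/8) = 0.013672; P(data | r = 2) = (2/8)(6/8)(2/8) = 0.046875; P(data | r = 3) = (3/8)(5/8)(3/8) = 0.087891; P(data | r = 5) = (5/8)(3/8)(5/8) = 0.14648; P(data | r = 7) = (7/8)(1/8)(7/8) = 0.095703.
Multiplying each by its prior: 1/9 · 0.013672 = 0.0015191, 2/9 · 0.046875 = 0.010417, 2/9 · 0.087891 = 0.019531, 2/9 · 0.14648 = 0.032552, 2/9 · 0.095703 = 0.021267; with total 0.085286.
Hence P(r = 7 | data) = (0.021267) / (0.085286) = 0.24936.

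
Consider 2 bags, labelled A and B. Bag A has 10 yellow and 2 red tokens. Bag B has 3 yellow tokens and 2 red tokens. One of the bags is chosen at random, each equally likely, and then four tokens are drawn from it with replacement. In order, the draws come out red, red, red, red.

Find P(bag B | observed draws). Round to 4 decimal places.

0.9707

Compute the likelihood of the observed sequence for each case: P(data | bag A) = (2/12)(2/12)(2/12)(2/12) = 0.0007716; P(data | bag B) = (2/5)(2/5)(2/5)(2/5) = 0.0256.
Weighting by the prior gives 1/2 · 0.0007716 = 0.0003858, 1/2 · 0.0256 = 0.0128; summing to 0.013186.
By Bayes' rule, P(bag B | data) = (0.0128) / (0.013186) = 0.97074.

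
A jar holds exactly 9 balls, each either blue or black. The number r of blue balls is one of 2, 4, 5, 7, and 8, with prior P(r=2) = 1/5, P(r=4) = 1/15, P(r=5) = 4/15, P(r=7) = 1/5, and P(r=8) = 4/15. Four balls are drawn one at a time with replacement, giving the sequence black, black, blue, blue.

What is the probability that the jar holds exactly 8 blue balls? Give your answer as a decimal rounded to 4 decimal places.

0.0746

Compute the likelihood of the observed sequence for each case: P(data | r = 2) = (7/9)(7/9)(2/9)(2/9) = 0.029873; P(data | r = 4) = (5/9)(5/9)(4/9)(4/9) = 0.060966; P(data | r = 5) = (4/9)(4/9)(5/9)(5/9) = 0.060966; P(data | r = 7) = (2/9)(2/9)(7/9)(7/9) = 0.029873; P(data | r = 8) = (1/9)(1/9)(8/9)(8/9) = 0.0097546.
The prior-weighted likelihoods are 1/5 · 0.029873 = 0.0059747, 1/15 · 0.060966 = 0.0040644, 4/15 · 0.060966 = 0.016258, 1/5 · 0.029873 = 0.0059747, 4/15 · 0.0097546 = 0.0026012; summing to 0.034873.
By Bayes' rule, P(r = 8 | data) = (0.0026012) / (0.034873) = 0.074592.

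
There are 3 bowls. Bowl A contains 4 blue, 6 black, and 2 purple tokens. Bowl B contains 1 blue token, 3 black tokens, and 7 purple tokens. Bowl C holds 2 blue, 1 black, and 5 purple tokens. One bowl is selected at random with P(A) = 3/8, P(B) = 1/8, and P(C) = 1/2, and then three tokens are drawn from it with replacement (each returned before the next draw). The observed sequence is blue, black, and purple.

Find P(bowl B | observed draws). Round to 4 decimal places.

For each hypothesis, P(data | H) works out to: P(data | bowl A) = (4/12)(6/12)(2/12) = 0.027778; P(data | bowl B) = (1/11)(3/11)(7/11) = 0.015778; P(data | bowl C) = (2/8)(1/8)(5/8) = 0.019531.
Multiplying each by its prior: 3/8 · 0.027778 = 0.010417, 1/8 · 0.015778 = 0.0019722, 1/2 · 0.019531 = 0.0097656; summing to 0.022154.
Therefore the posterior P(bowl B | data) = (0.0019722) / (0.022154) = 0.08902.

0.0890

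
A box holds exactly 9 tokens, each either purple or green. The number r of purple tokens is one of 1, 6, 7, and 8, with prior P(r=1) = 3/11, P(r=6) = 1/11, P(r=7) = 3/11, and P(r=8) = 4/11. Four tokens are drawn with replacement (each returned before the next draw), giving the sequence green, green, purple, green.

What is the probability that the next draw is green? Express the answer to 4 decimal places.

Compute the likelihood of the observed sequence for each case: P(data | r = 1) = (8/9)(8/9)(1/9)(8/9) = 0.078037; P(data | r = 6) = (3/9)(3/9)(6/9)(3/9) = 0.024691; P(data | r = 7) = (2/9)(2/9)(7/9)(2/9) = 0.0085353; P(data | r = 8) = (1/9)(1/9)(8/9)(1/9) = 0.0012193.
Weighting by the prior gives 3/11 · 0.078037 = 0.021283, 1/11 · 0.024691 = 0.0022447, 3/11 · 0.0085353 = 0.0023278, 4/11 · 0.0012193 = 0.00044339; summing to 0.026299.
The posterior is then P(r = 1 | data) = 0.80927, P(r = 6 | data) = 0.085353, P(r = 7 | data) = 0.088514, P(r = 8 | data) = 0.01686.
So P(green next | data) = Σ P(green next | H) P(H | data) = (8/9)(0.80927) + (1/3)(0.085353) + (2/9)(0.088514) + (1/9)(0.01686) = 0.76935.

0.7693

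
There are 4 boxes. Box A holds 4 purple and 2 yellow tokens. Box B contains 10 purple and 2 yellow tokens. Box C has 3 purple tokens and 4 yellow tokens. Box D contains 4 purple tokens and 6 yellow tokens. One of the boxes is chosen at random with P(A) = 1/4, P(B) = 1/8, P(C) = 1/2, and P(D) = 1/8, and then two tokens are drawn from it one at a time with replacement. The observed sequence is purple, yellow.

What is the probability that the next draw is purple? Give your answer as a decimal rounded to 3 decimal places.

0.515

Compute the likelihood of the observed sequence for each case: P(data | box A) = (4/6)(2/6) = 0.22222; P(data | box B) = (10/12)(2/12) = 0.13889; P(data | box C) = (3/7)(4/7) = 0.2449; P(data | box D) = (4/10)(6/10) = 0.24.
Weighting by the prior gives 1/4 · 0.22222 = 0.055556, 1/8 · 0.13889 = 0.017361, 1/2 · 0.2449 = 0.12245, 1/8 · 0.24 = 0.03; summing to 0.22537.
Normalising, the posterior is P(box A | data) = 0.24651, P(box B | data) = 0.077035, P(box C | data) = 0.54333, P(box D | data) = 0.13312.
Averaging over the posterior, P(purple next | data) = (2/3)(0.24651) + (5/6)(0.077035) + (3/7)(0.54333) + (2/5)(0.13312) = 0.51464.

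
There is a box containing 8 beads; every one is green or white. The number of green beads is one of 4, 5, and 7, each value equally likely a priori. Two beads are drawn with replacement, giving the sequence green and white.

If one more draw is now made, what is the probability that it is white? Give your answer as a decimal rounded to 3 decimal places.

Under each hypothesis, the probability of the observed sequence is: P(data | r = 4) = (4/8)(4/8) = 1/4; P(data | r = 5) = (5/8)(3/8) = 15/64; P(data | r = 7) = (7/8)(1/8) = 7/64.
Multiplying each by its prior: 1/3 · 1/4 = 1/12, 1/3 · 15/64 = 5/64, 1/3 · 7/64 = 7/192; with total 19/96.
The posterior is then P(r = 4 | data) = 8/19, P(r = 5 | data) = 15/38, P(r = 7 | data) = 7/38.
The predictive probability is P(white next | data) = (1/2)(8/19) + (3/8)(15/38) + (1/8)(7/38) = 29/76.

0.382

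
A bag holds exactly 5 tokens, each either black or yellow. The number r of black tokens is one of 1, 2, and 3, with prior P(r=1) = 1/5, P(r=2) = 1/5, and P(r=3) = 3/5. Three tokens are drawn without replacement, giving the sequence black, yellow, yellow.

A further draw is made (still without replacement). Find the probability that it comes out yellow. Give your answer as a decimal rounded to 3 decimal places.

0.429

The likelihood of the observed sequence under each hypothesis: P(data | r = 1) = (1/5)(4/4)(3/3) = 1/5; P(data | r = 2) = (2/5)(3/4)(2/3) = 1/5; P(data | r = 3) = (3/5)(2/4)(1/3) = 1/10.
Multiplying each by its prior: 1/5 · 1/5 = 1/25, 1/5 · 1/5 = 1/25, 3/5 · 1/10 = 3/50; summing to 7/50.
Normalising, the posterior is P(r = 1 | data) = 2/7, P(r = 2 | data) = 2/7, P(r = 3 | data) = 3/7.
The predictive probability is P(yellow next | data) = (1)(2/7) + (1/2)(2/7) + (0)(3/7) = 3/7.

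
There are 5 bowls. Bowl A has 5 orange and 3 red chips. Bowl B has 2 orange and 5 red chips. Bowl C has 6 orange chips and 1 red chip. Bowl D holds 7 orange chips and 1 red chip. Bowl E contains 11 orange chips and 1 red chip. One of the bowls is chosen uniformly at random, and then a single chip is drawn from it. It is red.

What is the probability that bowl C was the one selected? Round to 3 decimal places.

0.099

The likelihood of this draw under each hypothesis: P(data | bowl A) = (3/8) = 3/8; P(data | bowl B) = (5/7) = 5/7; P(data | bowl C) = (1/7) = 1/7; P(data | bowl D) = (1/8) = 1/8; P(data | bowl E) = (1/12) = 1/12.
Weighting by the prior gives 1/5 · 3/8 = 3/40, 1/5 · 5/7 = 1/7, 1/5 · 1/7 = 1/35, 1/5 · 1/8 = 1/40, 1/5 · 1/12 = 1/60; these sum to 121/420.
Therefore the posterior P(bowl C | data) = (1/35) / (121/420) = 12/121.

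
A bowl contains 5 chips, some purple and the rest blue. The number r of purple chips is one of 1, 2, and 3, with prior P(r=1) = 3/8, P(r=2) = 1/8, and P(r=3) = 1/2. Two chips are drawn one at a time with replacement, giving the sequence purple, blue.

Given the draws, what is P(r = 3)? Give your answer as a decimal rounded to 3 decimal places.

0.571

Under each hypothesis, the probability of the observed sequence is: P(data | r = 1) = (1/5)(4/5) = 4/25; P(data | r = 2) = (2/5)(3/5) = 6/25; P(data | r = 3) = (3/5)(2/5) = 6/25.
The prior-weighted likelihoods are 3/8 · 4/25 = 3/50, 1/8 · 6/25 = 3/100, 1/2 · 6/25 = 3/25; these sum to 21/100.
Hence P(r = 3 | data) = (3/25) / (21/100) = 4/7.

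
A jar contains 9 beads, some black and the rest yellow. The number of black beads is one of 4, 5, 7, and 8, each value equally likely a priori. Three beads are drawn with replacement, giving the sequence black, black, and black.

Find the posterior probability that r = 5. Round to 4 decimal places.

0.1197

Under each hypothesis, the probability of the observed sequence is: P(data | r = 4) = (4/9)(4/9)(4/9) = 0.087791; P(data | r = 5) = (5/9)(5/9)(5/9) = 0.17147; P(data | r = 7) = (7/9)(7/9)(7/9) = 0.47051; P(data | r = 8) = (8/9)(8/9)(8/9) = 0.70233.
Weighting by the prior gives 1/4 · 0.087791 = 0.021948, 1/4 · 0.17147 = 0.042867, 1/4 · 0.47051 = 0.11763, 1/4 · 0.70233 = 0.17558; with total 0.35802.
Therefore the posterior P(r = 5 | data) = (0.042867) / (0.35802) = 0.11973.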